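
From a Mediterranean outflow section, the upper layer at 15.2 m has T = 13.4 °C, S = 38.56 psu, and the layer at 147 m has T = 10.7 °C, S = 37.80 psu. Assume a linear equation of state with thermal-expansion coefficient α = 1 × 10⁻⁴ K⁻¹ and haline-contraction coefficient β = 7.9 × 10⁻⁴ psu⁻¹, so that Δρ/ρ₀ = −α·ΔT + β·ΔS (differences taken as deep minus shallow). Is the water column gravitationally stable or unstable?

unstable

ΔT = 10.7 − 13.4 = -2.7 K and ΔS = 37.80 − 38.56 = -0.76 psu (deep − shallow).
−αΔT = 2.70 × 10⁻⁴; βΔS = -6.004 × 10⁻⁴; sum Δρ/ρ₀ = -3.304 × 10⁻⁴.
Δρ/ρ₀ < 0, so Δρ < 0: deeper water is lighter → statically unstable; the column would overturn.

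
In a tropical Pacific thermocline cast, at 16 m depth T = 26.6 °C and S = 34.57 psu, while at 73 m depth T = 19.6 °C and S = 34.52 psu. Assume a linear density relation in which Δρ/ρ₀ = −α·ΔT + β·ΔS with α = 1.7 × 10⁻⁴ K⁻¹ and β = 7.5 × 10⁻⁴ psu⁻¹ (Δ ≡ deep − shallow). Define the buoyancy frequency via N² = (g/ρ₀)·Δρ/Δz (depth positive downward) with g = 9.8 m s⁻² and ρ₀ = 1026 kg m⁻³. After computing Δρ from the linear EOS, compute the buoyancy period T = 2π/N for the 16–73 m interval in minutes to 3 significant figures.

7.44 min

ΔT = -7.0 K, ΔS = -0.05 psu (deep − shallow).
Δρ/ρ₀ = −αΔT + βΔS = 1.19 × 10⁻³ − 3.75 × 10⁻⁵ = 1.1525 × 10⁻³, so Δρ ≈ 1.182 kg m⁻³.
N² = (g/ρ₀)·Δρ/Δz = g·(Δρ/ρ₀)/Δz = 9.8 × 1.1525 × 10⁻³ / 57 = 1.9815 × 10⁻⁴ s⁻².
N = √(1.9815 × 10⁻⁴) = 0.014077 rad s⁻¹ → T = 2π/N = 446.34 s = 7.4390 min ≈ 7.44 min.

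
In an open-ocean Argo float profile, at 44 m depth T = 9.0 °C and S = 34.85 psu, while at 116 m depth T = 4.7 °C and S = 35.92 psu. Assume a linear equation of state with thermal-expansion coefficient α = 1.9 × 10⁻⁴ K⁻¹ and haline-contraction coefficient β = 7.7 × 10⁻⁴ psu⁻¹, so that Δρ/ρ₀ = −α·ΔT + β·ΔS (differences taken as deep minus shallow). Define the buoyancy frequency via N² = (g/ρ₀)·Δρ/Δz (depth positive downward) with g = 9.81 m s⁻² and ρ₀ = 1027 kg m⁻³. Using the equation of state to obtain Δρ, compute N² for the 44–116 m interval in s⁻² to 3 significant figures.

ΔT = -4.3 K, ΔS = +1.07 psu (deep − shallow).
Δρ/ρ₀ = −αΔT + βΔS = 8.17 × 10⁻⁴ + 8.239 × 10⁻⁴ = 1.6409 × 10⁻³, so Δρ ≈ 1.685 kg m⁻³.
N² = (g/ρ₀)·Δρ/Δz = g·(Δρ/ρ₀)/Δz = 9.81 × 1.6409 × 10⁻³ / 72 = 2.2357 × 10⁻⁴ s⁻² ≈ 2.24 × 10⁻⁴ s⁻².

2.24 × 10⁻⁴ s⁻²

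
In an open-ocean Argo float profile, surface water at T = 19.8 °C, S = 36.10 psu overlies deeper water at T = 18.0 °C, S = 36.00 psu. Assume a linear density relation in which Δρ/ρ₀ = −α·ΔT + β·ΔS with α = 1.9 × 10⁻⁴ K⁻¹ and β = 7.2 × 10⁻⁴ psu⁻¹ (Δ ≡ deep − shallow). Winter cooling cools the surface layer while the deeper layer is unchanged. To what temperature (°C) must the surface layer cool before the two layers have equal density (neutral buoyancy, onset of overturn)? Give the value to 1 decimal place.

18.4 °C

Neutral buoyancy requires Δρ = 0, i.e. −α(T_deep − T_surf′) + β(S_deep − S_surf) = 0.
T_surf′ = T_deep − (β/α)·ΔS = 18.0 − (7.2 × 10⁻⁴/1.9 × 10⁻⁴)·(-0.10) = 18.379 °C.
Cooling required: 19.8 − (18.379) = 1.421 °C.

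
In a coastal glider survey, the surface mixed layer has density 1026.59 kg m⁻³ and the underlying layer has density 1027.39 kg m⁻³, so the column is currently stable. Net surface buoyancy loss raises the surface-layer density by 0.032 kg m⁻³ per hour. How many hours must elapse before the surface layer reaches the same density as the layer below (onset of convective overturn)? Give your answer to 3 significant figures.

25.0 hours

Density deficit of the surface layer: 1027.39 − 1026.59 = 0.8 kg m⁻³.
Required change = 0.8 / 0.032 = 25.0 hours.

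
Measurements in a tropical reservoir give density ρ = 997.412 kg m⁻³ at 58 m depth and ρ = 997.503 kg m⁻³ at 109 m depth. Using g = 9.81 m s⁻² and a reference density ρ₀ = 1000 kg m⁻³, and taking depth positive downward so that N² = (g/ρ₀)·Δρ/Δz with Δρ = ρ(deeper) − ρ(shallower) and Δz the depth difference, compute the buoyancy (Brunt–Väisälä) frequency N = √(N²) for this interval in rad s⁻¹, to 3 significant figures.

Δρ = 997.503 − 997.412 = 0.091 kg m⁻³ over Δz = 109 − 58 = 51 m.
N² = (9.81/1000) × (0.091/51) = 1.7504 × 10⁻⁵ s⁻².
N = √(1.7504 × 10⁻⁵) = 4.1838 × 10⁻³ rad s⁻¹ ≈ 4.18 × 10⁻³ rad s⁻¹.

4.18 × 10⁻³ rad s⁻¹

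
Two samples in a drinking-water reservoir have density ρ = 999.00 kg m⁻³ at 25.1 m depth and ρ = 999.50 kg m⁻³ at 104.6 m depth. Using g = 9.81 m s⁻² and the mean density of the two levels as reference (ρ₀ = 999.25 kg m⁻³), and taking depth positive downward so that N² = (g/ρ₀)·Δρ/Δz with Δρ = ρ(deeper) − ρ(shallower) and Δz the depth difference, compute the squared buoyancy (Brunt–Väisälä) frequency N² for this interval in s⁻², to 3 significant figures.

Δρ = 999.50 − 999.00 = 0.50 kg m⁻³ over Δz = 104.6 − 25.1 = 79.5 m.
N² = (9.81/999.25) × (0.50/79.5) = 6.1744 × 10⁻⁵ s⁻² ≈ 6.17 × 10⁻⁵ s⁻².
N² > 0, so the interval is statically stable.

6.17 × 10⁻⁵ s⁻²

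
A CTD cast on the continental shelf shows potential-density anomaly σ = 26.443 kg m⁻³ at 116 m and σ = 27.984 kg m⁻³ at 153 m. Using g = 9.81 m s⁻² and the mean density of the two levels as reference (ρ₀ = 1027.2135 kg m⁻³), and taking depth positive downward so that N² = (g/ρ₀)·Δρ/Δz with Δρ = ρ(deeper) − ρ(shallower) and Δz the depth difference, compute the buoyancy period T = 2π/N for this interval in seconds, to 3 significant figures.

Δρ = 1027.984 − 1026.443 = 1.541 kg m⁻³ over Δz = 153 − 116 = 37 m.
N² = (9.81/1027.2135) × (1.541/37) = 3.9775 × 10⁻⁴ s⁻².
N = √(3.9775 × 10⁻⁴) = 0.019944 rad s⁻¹, so T = 2π/N = 315.04 s ≈ 315 s.

315 s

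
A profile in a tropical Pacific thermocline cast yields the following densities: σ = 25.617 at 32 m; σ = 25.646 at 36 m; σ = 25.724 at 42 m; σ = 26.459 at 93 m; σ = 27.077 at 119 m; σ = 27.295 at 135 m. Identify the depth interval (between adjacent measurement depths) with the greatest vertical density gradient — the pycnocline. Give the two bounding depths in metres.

93–119 m

Compute the density gradient over each adjacent pair:
  32–36 m: Δρ/Δz = 0.029/4 = 7.3 × 10⁻³ kg m⁻⁴
  36–42 m: Δρ/Δz = 0.078/6 = 0.013 kg m⁻⁴
  42–93 m: Δρ/Δz = 0.735/51 = 0.014 kg m⁻⁴
  93–119 m: Δρ/Δz = 0.618/26 = 0.024 kg m⁻⁴
  119–135 m: Δρ/Δz = 0.218/16 = 0.014 kg m⁻⁴
The largest gradient is in the 93–119 m interval — the pycnocline.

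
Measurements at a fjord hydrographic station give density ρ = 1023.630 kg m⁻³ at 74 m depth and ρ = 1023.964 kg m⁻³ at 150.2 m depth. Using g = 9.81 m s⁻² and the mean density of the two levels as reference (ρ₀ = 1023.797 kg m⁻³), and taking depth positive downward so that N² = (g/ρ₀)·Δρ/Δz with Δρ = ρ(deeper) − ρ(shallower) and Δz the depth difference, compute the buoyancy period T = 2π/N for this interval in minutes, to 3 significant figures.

Δρ = 1023.964 − 1023.630 = 0.334 kg m⁻³ over Δz = 150.2 − 74 = 76.2 m.
N² = (9.81/1023.797) × (0.334/76.2) = 4.2000 × 10⁻⁵ s⁻².
N = √(4.2000 × 10⁻⁵) = 6.4807 × 10⁻³ rad s⁻¹, so T = 2π/N = 969.52 s = 16.159 min ≈ 16.2 min.

16.2 min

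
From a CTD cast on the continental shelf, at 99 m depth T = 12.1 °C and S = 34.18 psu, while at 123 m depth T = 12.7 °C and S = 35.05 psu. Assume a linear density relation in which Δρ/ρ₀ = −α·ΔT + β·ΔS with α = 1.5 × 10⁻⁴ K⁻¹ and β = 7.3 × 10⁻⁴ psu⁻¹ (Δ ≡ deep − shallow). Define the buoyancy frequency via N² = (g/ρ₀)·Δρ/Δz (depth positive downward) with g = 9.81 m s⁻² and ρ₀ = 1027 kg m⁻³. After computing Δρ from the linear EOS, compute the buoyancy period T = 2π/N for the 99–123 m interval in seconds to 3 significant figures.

ΔT = +0.6 K, ΔS = +0.87 psu (deep − shallow).
Δρ/ρ₀ = −αΔT + βΔS = -9.00 × 10⁻⁵ + 6.351 × 10⁻⁴ = 5.451 × 10⁻⁴, so Δρ ≈ 0.5598 kg m⁻³.
N² = (g/ρ₀)·Δρ/Δz = g·(Δρ/ρ₀)/Δz = 9.81 × 5.451 × 10⁻⁴ / 24 = 2.2281 × 10⁻⁴ s⁻².
N = √(2.2281 × 10⁻⁴) = 0.014927 rad s⁻¹ → T = 2π/N = 420.93 s ≈ 421 s.

421 s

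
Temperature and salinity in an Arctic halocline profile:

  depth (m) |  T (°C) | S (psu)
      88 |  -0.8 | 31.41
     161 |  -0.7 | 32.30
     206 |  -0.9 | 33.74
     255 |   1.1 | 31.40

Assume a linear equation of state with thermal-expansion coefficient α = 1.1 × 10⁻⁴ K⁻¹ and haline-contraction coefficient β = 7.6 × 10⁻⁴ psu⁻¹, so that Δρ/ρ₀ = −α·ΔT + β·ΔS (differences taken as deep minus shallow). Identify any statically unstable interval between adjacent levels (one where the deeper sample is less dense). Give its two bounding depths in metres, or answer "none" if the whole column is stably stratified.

206–255 m

Evaluate Δρ/ρ₀ = −αΔT + βΔS across each adjacent pair:
  88–161 m: −αΔT+βΔS = −(1.1 × 10⁻⁴)(+0.1)+(7.6 × 10⁻⁴)(+0.89) = 6.7 × 10⁻⁴ → stable
  161–206 m: −αΔT+βΔS = −(1.1 × 10⁻⁴)(-0.2)+(7.6 × 10⁻⁴)(+1.44) = 1.1 × 10⁻³ → stable
  206–255 m: −αΔT+βΔS = −(1.1 × 10⁻⁴)(+2.0)+(7.6 × 10⁻⁴)(-2.34) = -2.0 × 10⁻³ → UNSTABLE
The 206–255 m interval has Δρ < 0: lighter water underlies denser water.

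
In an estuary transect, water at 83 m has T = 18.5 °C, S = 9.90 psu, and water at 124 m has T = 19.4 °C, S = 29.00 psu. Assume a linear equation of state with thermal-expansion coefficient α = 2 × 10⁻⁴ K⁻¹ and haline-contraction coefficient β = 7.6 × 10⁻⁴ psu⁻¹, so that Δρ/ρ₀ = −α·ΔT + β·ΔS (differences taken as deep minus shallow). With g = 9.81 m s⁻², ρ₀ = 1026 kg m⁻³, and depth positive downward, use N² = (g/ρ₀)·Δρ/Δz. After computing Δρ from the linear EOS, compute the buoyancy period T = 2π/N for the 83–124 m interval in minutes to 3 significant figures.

ΔT = +0.9 K, ΔS = +19.10 psu (deep − shallow).
Δρ/ρ₀ = −αΔT + βΔS = -1.80 × 10⁻⁴ + 0.014516 = 0.014336, so Δρ ≈ 14.71 kg m⁻³.
N² = (g/ρ₀)·Δρ/Δz = g·(Δρ/ρ₀)/Δz = 9.81 × 0.014336 / 41 = 3.4302 × 10⁻³ s⁻².
N = √(3.4302 × 10⁻³) = 0.058568 rad s⁻¹ → T = 2π/N = 107.28 s = 1.7880 min ≈ 1.79 min.

1.79 min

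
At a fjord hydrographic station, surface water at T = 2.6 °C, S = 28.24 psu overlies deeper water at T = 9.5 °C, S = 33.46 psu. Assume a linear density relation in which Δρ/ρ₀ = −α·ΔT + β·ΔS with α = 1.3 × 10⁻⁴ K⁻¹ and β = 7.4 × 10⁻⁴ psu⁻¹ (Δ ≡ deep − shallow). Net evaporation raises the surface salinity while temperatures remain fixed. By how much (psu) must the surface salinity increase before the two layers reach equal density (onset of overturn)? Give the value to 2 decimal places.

Neutral buoyancy requires −α(T_deep − T_surf) + β(S_deep − S_surf′) = 0.
S_surf′ = S_deep − (α/β)·ΔT = 33.46 − (1.3 × 10⁻⁴/7.4 × 10⁻⁴)·(+6.9) = 32.2478 psu.
Increase required: 32.2478 − 28.24 = 4.0078 psu.

4.01 psu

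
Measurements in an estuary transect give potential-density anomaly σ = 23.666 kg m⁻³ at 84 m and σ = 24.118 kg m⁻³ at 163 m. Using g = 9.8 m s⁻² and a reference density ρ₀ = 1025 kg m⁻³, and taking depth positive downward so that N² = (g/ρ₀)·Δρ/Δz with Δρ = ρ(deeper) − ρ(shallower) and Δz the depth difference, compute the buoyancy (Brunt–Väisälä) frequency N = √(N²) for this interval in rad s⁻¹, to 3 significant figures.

7.40 × 10⁻³ rad s⁻¹

Δρ = 1024.118 − 1023.666 = 0.452 kg m⁻³ over Δz = 163 − 84 = 79 m.
N² = (9.8/1025) × (0.452/79) = 5.4703 × 10⁻⁵ s⁻².
N = √(5.4703 × 10⁻⁵) = 7.3961 × 10⁻³ rad s⁻¹ ≈ 7.40 × 10⁻³ rad s⁻¹.
Since Δρ > 0 the layer is stably stratified.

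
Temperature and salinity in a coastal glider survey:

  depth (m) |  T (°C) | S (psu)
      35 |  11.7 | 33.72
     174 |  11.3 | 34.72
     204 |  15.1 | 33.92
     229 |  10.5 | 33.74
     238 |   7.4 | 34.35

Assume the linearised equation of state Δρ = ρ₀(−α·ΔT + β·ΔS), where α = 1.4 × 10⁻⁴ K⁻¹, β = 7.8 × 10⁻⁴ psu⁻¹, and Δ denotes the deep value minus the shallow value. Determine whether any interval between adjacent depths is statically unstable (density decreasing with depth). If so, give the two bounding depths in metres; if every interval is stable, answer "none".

174–204 m

Evaluate Δρ/ρ₀ = −αΔT + βΔS across each adjacent pair:
  35–174 m: −αΔT+βΔS = −(1.4 × 10⁻⁴)(-0.4)+(7.8 × 10⁻⁴)(+1.00) = 8.4 × 10⁻⁴ → stable
  174–204 m: −αΔT+βΔS = −(1.4 × 10⁻⁴)(+3.8)+(7.8 × 10⁻⁴)(-0.80) = -1.2 × 10⁻³ → UNSTABLE
  204–229 m: −αΔT+βΔS = −(1.4 × 10⁻⁴)(-4.6)+(7.8 × 10⁻⁴)(-0.18) = 5.0 × 10⁻⁴ → stable
  229–238 m: −αΔT+βΔS = −(1.4 × 10⁻⁴)(-3.1)+(7.8 × 10⁻⁴)(+0.61) = 9.1 × 10⁻⁴ → stable
The 174–204 m interval has Δρ < 0: lighter water underlies denser water.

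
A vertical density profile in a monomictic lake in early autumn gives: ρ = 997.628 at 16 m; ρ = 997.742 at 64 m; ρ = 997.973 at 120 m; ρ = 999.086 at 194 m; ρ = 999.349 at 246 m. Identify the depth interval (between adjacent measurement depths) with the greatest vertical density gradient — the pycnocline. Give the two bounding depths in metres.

Compute the density gradient over each adjacent pair:
  16–64 m: Δρ/Δz = 0.114/48 = 2.4 × 10⁻³ kg m⁻⁴
  64–120 m: Δρ/Δz = 0.231/56 = 4.1 × 10⁻³ kg m⁻⁴
  120–194 m: Δρ/Δz = 1.113/74 = 0.015 kg m⁻⁴
  194–246 m: Δρ/Δz = 0.263/52 = 5.1 × 10⁻³ kg m⁻⁴
The largest gradient is in the 120–194 m interval — the pycnocline.

120–194 m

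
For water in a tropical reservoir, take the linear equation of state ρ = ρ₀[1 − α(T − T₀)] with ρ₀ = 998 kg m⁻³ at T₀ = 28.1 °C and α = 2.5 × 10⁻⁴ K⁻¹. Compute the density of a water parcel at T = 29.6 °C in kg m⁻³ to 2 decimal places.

T − T₀ = +1.5 K.
Bracket = 1 − α·(+1.5) = 1 + (-3.75 × 10⁻⁴) = 0.9996250.
ρ = 998 × 0.9996250 = 997.63 kg m⁻³.

997.63 kg m⁻³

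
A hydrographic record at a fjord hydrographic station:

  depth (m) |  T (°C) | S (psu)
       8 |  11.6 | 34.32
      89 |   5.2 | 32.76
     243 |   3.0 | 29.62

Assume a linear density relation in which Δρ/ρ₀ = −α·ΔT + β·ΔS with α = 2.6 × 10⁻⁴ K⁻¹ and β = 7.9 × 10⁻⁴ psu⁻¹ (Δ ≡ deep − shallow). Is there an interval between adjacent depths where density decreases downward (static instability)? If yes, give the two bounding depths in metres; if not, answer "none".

89–243 m

Evaluate Δρ/ρ₀ = −αΔT + βΔS across each adjacent pair:
  8–89 m: −αΔT+βΔS = −(2.6 × 10⁻⁴)(-6.4)+(7.9 × 10⁻⁴)(-1.56) = 4.3 × 10⁻⁴ → stable
  89–243 m: −αΔT+βΔS = −(2.6 × 10⁻⁴)(-2.2)+(7.9 × 10⁻⁴)(-3.14) = -1.9 × 10⁻³ → UNSTABLE
The 89–243 m interval has Δρ < 0: lighter water underlies denser water.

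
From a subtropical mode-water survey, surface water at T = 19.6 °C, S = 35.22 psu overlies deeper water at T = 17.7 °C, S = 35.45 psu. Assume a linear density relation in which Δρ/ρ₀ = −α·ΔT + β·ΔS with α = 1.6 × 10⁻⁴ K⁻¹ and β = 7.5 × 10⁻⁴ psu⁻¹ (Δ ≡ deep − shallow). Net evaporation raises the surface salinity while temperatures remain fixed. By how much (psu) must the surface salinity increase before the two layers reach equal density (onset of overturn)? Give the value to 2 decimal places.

0.64 psu

Neutral buoyancy requires −α(T_deep − T_surf) + β(S_deep − S_surf′) = 0.
S_surf′ = S_deep − (α/β)·ΔT = 35.45 − (1.6 × 10⁻⁴/7.5 × 10⁻⁴)·(-1.9) = 35.8553 psu.
Increase required: 35.8553 − 35.22 = 0.6353 psu.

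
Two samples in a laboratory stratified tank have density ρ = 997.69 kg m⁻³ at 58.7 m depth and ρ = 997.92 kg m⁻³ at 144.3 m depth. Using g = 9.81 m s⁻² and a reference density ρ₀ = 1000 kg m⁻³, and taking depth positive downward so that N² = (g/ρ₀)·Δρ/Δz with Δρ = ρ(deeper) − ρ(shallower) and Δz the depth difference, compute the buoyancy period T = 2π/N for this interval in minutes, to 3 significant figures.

20.4 min

Δρ = 997.92 − 997.69 = 0.23 kg m⁻³ over Δz = 144.3 − 58.7 = 85.6 m.
N² = (9.81/1000) × (0.23/85.6) = 2.6359 × 10⁻⁵ s⁻².
N = √(2.6359 × 10⁻⁵) = 5.1341 × 10⁻³ rad s⁻¹, so T = 2π/N = 1.2238 × 10³ s = 20.397 min ≈ 20.4 min.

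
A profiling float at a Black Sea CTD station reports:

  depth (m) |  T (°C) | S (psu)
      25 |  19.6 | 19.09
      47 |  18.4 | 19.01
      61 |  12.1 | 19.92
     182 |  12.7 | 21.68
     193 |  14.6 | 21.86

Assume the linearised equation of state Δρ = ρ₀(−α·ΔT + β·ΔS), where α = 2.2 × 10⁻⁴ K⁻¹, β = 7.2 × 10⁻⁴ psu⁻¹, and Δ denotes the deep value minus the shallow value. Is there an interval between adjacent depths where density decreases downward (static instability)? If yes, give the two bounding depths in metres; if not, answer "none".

Evaluate Δρ/ρ₀ = −αΔT + βΔS across each adjacent pair:
  25–47 m: −αΔT+βΔS = −(2.2 × 10⁻⁴)(-1.2)+(7.2 × 10⁻⁴)(-0.08) = 2.1 × 10⁻⁴ → stable
  47–61 m: −αΔT+βΔS = −(2.2 × 10⁻⁴)(-6.3)+(7.2 × 10⁻⁴)(+0.91) = 2.0 × 10⁻³ → stable
  61–182 m: −αΔT+βΔS = −(2.2 × 10⁻⁴)(+0.6)+(7.2 × 10⁻⁴)(+1.76) = 1.1 × 10⁻³ → stable
  182–193 m: −αΔT+βΔS = −(2.2 × 10⁻⁴)(+1.9)+(7.2 × 10⁻⁴)(+0.18) = -2.9 × 10⁻⁴ → UNSTABLE
The 182–193 m interval has Δρ < 0: lighter water underlies denser water.

182–193 m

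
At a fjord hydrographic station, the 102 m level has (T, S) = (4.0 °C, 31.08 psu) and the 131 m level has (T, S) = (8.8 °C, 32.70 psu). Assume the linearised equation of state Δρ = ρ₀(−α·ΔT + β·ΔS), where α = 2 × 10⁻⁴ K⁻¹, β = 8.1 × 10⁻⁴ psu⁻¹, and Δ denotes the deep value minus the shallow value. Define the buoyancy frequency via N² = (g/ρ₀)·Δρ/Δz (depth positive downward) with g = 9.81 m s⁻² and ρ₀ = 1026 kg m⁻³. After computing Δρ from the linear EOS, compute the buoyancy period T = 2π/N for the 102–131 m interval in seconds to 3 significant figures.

576 s

ΔT = +4.8 K, ΔS = +1.62 psu (deep − shallow).
Δρ/ρ₀ = −αΔT + βΔS = -9.60 × 10⁻⁴ + 1.3122 × 10⁻³ = 3.522 × 10⁻⁴, so Δρ ≈ 0.3614 kg m⁻³.
N² = (g/ρ₀)·Δρ/Δz = g·(Δρ/ρ₀)/Δz = 9.81 × 3.522 × 10⁻⁴ / 29 = 1.1914 × 10⁻⁴ s⁻².
N = √(1.1914 × 10⁻⁴) = 0.010915 rad s⁻¹ → T = 2π/N = 575.65 s ≈ 576 s.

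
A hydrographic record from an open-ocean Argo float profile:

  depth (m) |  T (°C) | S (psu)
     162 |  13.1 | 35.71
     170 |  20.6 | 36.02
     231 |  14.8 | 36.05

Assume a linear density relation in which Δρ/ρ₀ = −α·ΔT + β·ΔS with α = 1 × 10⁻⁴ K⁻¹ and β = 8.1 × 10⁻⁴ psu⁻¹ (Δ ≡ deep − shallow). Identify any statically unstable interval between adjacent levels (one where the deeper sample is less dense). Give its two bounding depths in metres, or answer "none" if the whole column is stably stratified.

162–170 m

Evaluate Δρ/ρ₀ = −αΔT + βΔS across each adjacent pair:
  162–170 m: −αΔT+βΔS = −(1 × 10⁻⁴)(+7.5)+(8.1 × 10⁻⁴)(+0.31) = -5.0 × 10⁻⁴ → UNSTABLE
  170–231 m: −αΔT+βΔS = −(1 × 10⁻⁴)(-5.8)+(8.1 × 10⁻⁴)(+0.03) = 6.0 × 10⁻⁴ → stable
The 162–170 m interval has Δρ < 0: lighter water underlies denser water.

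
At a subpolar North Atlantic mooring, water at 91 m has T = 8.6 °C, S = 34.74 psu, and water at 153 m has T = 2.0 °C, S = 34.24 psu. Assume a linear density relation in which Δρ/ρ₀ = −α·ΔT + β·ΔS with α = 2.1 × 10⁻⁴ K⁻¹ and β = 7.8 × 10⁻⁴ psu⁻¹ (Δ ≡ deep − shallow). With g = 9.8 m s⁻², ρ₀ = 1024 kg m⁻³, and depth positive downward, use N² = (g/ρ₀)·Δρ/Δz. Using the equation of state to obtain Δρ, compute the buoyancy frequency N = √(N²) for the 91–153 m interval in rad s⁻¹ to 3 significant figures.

0.0125 rad s⁻¹

ΔT = -6.6 K, ΔS = -0.50 psu (deep − shallow).
Δρ/ρ₀ = −αΔT + βΔS = 1.386 × 10⁻³ − 3.90 × 10⁻⁴ = 9.96 × 10⁻⁴, so Δρ ≈ 1.020 kg m⁻³.
N² = (g/ρ₀)·Δρ/Δz = g·(Δρ/ρ₀)/Δz = 9.8 × 9.96 × 10⁻⁴ / 62 = 1.5743 × 10⁻⁴ s⁻².
N = √(1.5743 × 10⁻⁴) = 0.012547 rad s⁻¹ ≈ 0.0125 rad s⁻¹.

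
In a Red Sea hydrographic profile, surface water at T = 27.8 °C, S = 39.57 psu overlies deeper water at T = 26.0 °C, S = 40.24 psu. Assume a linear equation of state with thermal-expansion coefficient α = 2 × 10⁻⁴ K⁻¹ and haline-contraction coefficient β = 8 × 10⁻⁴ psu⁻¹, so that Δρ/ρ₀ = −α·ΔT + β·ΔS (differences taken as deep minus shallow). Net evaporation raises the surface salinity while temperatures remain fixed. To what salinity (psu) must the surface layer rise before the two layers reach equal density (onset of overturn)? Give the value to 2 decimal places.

40.69 psu

Neutral buoyancy requires −α(T_deep − T_surf) + β(S_deep − S_surf′) = 0.
S_surf′ = S_deep − (α/β)·ΔT = 40.24 − (2 × 10⁻⁴/8 × 10⁻⁴)·(-1.8) = 40.6900 psu.
Increase required: 40.6900 − 39.57 = 1.1200 psu.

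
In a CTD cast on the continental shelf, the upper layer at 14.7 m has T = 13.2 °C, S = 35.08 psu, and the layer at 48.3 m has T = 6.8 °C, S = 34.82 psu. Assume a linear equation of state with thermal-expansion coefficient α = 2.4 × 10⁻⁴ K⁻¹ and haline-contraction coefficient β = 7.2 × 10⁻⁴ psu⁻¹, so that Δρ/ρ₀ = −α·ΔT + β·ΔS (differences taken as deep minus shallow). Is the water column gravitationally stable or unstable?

stable

ΔT = 6.8 − 13.2 = -6.4 K and ΔS = 34.82 − 35.08 = -0.26 psu (deep − shallow).
−αΔT = 1.536 × 10⁻³; βΔS = -1.872 × 10⁻⁴; sum Δρ/ρ₀ = 1.3488 × 10⁻³.
Δρ/ρ₀ > 0, so Δρ > 0: deeper water is denser → statically stable.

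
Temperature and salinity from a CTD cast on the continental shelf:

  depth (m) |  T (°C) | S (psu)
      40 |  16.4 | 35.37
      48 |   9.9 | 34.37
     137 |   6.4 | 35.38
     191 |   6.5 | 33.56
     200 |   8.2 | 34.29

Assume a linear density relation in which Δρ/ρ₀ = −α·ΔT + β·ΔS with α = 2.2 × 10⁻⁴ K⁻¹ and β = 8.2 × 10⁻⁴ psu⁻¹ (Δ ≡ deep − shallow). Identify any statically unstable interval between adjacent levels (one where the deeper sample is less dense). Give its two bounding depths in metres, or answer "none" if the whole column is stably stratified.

137–191 m

Evaluate Δρ/ρ₀ = −αΔT + βΔS across each adjacent pair:
  40–48 m: −αΔT+βΔS = −(2.2 × 10⁻⁴)(-6.5)+(8.2 × 10⁻⁴)(-1.00) = 6.1 × 10⁻⁴ → stable
  48–137 m: −αΔT+βΔS = −(2.2 × 10⁻⁴)(-3.5)+(8.2 × 10⁻⁴)(+1.01) = 1.6 × 10⁻³ → stable
  137–191 m: −αΔT+βΔS = −(2.2 × 10⁻⁴)(+0.1)+(8.2 × 10⁻⁴)(-1.82) = -1.5 × 10⁻³ → UNSTABLE
  191–200 m: −αΔT+βΔS = −(2.2 × 10⁻⁴)(+1.7)+(8.2 × 10⁻⁴)(+0.73) = 2.2 × 10⁻⁴ → stable
The 137–191 m interval has Δρ < 0: lighter water underlies denser water.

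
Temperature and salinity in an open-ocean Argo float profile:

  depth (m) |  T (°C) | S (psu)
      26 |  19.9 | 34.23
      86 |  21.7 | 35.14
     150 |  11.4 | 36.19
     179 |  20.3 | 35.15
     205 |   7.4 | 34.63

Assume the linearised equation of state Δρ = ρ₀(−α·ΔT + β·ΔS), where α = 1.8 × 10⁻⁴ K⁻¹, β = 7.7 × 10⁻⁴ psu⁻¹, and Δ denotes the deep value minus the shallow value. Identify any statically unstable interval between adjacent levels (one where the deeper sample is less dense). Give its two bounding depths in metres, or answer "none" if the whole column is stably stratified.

150–179 m

Evaluate Δρ/ρ₀ = −αΔT + βΔS across each adjacent pair:
  26–86 m: −αΔT+βΔS = −(1.8 × 10⁻⁴)(+1.8)+(7.7 × 10⁻⁴)(+0.91) = 3.8 × 10⁻⁴ → stable
  86–150 m: −αΔT+βΔS = −(1.8 × 10⁻⁴)(-10.3)+(7.7 × 10⁻⁴)(+1.05) = 2.7 × 10⁻³ → stable
  150–179 m: −αΔT+βΔS = −(1.8 × 10⁻⁴)(+8.9)+(7.7 × 10⁻⁴)(-1.04) = -2.4 × 10⁻³ → UNSTABLE
  179–205 m: −αΔT+βΔS = −(1.8 × 10⁻⁴)(-12.9)+(7.7 × 10⁻⁴)(-0.52) = 1.9 × 10⁻³ → stable
The 150–179 m interval has Δρ < 0: lighter water underlies denser water.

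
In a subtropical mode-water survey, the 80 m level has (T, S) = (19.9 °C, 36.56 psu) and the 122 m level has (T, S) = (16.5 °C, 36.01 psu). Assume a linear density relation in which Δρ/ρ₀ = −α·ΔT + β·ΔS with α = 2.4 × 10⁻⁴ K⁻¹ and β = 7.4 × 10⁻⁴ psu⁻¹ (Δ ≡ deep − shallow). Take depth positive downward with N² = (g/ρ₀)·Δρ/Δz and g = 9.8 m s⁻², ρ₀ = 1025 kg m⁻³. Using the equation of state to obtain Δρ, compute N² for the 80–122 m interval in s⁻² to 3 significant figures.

9.54 × 10⁻⁵ s⁻²

ΔT = -3.4 K, ΔS = -0.55 psu (deep − shallow).
Δρ/ρ₀ = −αΔT + βΔS = 8.16 × 10⁻⁴ − 4.07 × 10⁻⁴ = 4.09 × 10⁻⁴, so Δρ ≈ 0.4192 kg m⁻³.
N² = (g/ρ₀)·Δρ/Δz = g·(Δρ/ρ₀)/Δz = 9.8 × 4.09 × 10⁻⁴ / 42 = 9.5433 × 10⁻⁵ s⁻² ≈ 9.54 × 10⁻⁵ s⁻².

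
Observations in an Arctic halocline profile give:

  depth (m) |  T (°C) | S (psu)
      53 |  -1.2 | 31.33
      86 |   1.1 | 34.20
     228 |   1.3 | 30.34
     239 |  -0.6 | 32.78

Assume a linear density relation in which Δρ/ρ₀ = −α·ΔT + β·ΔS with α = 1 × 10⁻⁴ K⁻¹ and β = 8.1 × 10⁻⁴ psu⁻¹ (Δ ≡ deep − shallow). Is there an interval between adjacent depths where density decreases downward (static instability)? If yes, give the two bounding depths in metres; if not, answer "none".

86–228 m

Evaluate Δρ/ρ₀ = −αΔT + βΔS across each adjacent pair:
  53–86 m: −αΔT+βΔS = −(1 × 10⁻⁴)(+2.3)+(8.1 × 10⁻⁴)(+2.87) = 2.1 × 10⁻³ → stable
  86–228 m: −αΔT+βΔS = −(1 × 10⁻⁴)(+0.2)+(8.1 × 10⁻⁴)(-3.86) = -3.1 × 10⁻³ → UNSTABLE
  228–239 m: −αΔT+βΔS = −(1 × 10⁻⁴)(-1.9)+(8.1 × 10⁻⁴)(+2.44) = 2.2 × 10⁻³ → stable
The 86–228 m interval has Δρ < 0: lighter water underlies denser water.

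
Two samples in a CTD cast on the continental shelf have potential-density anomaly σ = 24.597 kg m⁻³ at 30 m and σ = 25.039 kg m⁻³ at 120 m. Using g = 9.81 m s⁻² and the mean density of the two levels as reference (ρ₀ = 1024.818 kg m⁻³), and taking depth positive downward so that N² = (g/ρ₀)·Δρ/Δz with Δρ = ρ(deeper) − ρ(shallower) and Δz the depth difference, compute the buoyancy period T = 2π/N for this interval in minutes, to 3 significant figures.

Δρ = 1025.039 − 1024.597 = 0.442 kg m⁻³ over Δz = 120 − 30 = 90 m.
N² = (9.81/1024.818) × (0.442/90) = 4.7011 × 10⁻⁵ s⁻².
N = √(4.7011 × 10⁻⁵) = 6.8565 × 10⁻³ rad s⁻¹, so T = 2π/N = 916.38 s = 15.273 min ≈ 15.3 min.
A positive N² confirms static stability across the interval.

15.3 min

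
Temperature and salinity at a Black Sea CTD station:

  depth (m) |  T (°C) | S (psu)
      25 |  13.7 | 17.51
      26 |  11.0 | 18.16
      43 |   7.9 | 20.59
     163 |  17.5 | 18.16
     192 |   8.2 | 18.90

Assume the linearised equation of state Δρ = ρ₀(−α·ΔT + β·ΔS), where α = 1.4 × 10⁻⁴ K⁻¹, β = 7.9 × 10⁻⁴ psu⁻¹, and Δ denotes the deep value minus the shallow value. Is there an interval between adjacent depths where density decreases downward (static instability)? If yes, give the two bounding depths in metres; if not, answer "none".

Evaluate Δρ/ρ₀ = −αΔT + βΔS across each adjacent pair:
  25–26 m: −αΔT+βΔS = −(1.4 × 10⁻⁴)(-2.7)+(7.9 × 10⁻⁴)(+0.65) = 8.9 × 10⁻⁴ → stable
  26–43 m: −αΔT+βΔS = −(1.4 × 10⁻⁴)(-3.1)+(7.9 × 10⁻⁴)(+2.43) = 2.4 × 10⁻³ → stable
  43–163 m: −αΔT+βΔS = −(1.4 × 10⁻⁴)(+9.6)+(7.9 × 10⁻⁴)(-2.43) = -3.3 × 10⁻³ → UNSTABLE
  163–192 m: −αΔT+βΔS = −(1.4 × 10⁻⁴)(-9.3)+(7.9 × 10⁻⁴)(+0.74) = 1.9 × 10⁻³ → stable
The 43–163 m interval has Δρ < 0: lighter water underlies denser water.

43–163 m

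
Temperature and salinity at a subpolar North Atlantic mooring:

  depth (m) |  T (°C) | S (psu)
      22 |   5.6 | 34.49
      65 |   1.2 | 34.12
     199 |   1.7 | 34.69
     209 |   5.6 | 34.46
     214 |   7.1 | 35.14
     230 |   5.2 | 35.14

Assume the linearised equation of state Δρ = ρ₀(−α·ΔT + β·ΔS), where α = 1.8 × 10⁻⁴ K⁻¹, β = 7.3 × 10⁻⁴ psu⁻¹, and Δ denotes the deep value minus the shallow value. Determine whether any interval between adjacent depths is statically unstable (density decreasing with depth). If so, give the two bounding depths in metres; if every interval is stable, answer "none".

199–209 m

Evaluate Δρ/ρ₀ = −αΔT + βΔS across each adjacent pair:
  22–65 m: −αΔT+βΔS = −(1.8 × 10⁻⁴)(-4.4)+(7.3 × 10⁻⁴)(-0.37) = 5.2 × 10⁻⁴ → stable
  65–199 m: −αΔT+βΔS = −(1.8 × 10⁻⁴)(+0.5)+(7.3 × 10⁻⁴)(+0.57) = 3.3 × 10⁻⁴ → stable
  199–209 m: −αΔT+βΔS = −(1.8 × 10⁻⁴)(+3.9)+(7.3 × 10⁻⁴)(-0.23) = -8.7 × 10⁻⁴ → UNSTABLE
  209–214 m: −αΔT+βΔS = −(1.8 × 10⁻⁴)(+1.5)+(7.3 × 10⁻⁴)(+0.68) = 2.3 × 10⁻⁴ → stable
  214–230 m: −αΔT+βΔS = −(1.8 × 10⁻⁴)(-1.9)+(7.3 × 10⁻⁴)(+0.00) = 3.4 × 10⁻⁴ → stable
The 199–209 m interval has Δρ < 0: lighter water underlies denser water.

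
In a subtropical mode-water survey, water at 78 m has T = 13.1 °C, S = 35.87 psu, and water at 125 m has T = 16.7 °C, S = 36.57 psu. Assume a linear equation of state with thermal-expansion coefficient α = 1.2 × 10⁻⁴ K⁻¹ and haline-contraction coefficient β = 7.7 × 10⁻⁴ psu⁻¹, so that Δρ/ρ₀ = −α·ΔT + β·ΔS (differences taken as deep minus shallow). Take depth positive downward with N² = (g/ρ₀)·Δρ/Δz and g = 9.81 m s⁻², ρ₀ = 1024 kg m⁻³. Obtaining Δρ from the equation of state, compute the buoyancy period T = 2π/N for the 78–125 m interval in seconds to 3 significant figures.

1.33 × 10³ s

ΔT = +3.6 K, ΔS = +0.70 psu (deep − shallow).
Δρ/ρ₀ = −αΔT + βΔS = -4.32 × 10⁻⁴ + 5.39 × 10⁻⁴ = 1.07 × 10⁻⁴, so Δρ ≈ 0.1096 kg m⁻³.
N² = (g/ρ₀)·Δρ/Δz = g·(Δρ/ρ₀)/Δz = 9.81 × 1.07 × 10⁻⁴ / 47 = 2.2333 × 10⁻⁵ s⁻².
N = √(2.2333 × 10⁻⁵) = 4.7258 × 10⁻³ rad s⁻¹ → T = 2π/N = 1.3295 × 10³ s ≈ 1.33 × 10³ s.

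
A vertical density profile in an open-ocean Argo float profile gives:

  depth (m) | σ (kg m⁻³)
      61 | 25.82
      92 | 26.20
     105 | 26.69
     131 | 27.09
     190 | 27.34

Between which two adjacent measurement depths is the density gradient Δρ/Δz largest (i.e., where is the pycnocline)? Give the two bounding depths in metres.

Compute the density gradient over each adjacent pair:
  61–92 m: Δρ/Δz = 0.38/31 = 0.012 kg m⁻⁴
  92–105 m: Δρ/Δz = 0.49/13 = 0.038 kg m⁻⁴
  105–131 m: Δρ/Δz = 0.40/26 = 0.015 kg m⁻⁴
  131–190 m: Δρ/Δz = 0.25/59 = 4.2 × 10⁻³ kg m⁻⁴
The largest gradient is in the 92–105 m interval — the pycnocline.

92–105 m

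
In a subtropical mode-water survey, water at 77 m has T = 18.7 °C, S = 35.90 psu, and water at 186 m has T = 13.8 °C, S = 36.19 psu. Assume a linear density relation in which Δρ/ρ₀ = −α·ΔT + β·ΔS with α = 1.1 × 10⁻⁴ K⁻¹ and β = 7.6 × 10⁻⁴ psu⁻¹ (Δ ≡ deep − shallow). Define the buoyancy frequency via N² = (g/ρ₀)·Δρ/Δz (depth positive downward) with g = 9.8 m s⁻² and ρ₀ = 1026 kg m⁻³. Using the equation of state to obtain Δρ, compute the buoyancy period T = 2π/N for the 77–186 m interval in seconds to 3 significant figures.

ΔT = -4.9 K, ΔS = +0.29 psu (deep − shallow).
Δρ/ρ₀ = −αΔT + βΔS = 5.39 × 10⁻⁴ + 2.204 × 10⁻⁴ = 7.594 × 10⁻⁴, so Δρ ≈ 0.7791 kg m⁻³.
N² = (g/ρ₀)·Δρ/Δz = g·(Δρ/ρ₀)/Δz = 9.8 × 7.594 × 10⁻⁴ / 109 = 6.8276 × 10⁻⁵ s⁻².
N = √(6.8276 × 10⁻⁵) = 8.2629 × 10⁻³ rad s⁻¹ → T = 2π/N = 760.41 s ≈ 760 s.

760 s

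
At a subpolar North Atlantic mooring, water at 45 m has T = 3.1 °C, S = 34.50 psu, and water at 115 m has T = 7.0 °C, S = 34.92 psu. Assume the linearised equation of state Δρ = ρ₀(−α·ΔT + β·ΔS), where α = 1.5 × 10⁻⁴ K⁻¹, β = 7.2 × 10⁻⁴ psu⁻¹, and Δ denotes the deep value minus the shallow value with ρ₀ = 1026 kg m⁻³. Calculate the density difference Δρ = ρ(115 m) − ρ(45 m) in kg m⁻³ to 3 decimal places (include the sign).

ΔT = +3.9 K, ΔS = +0.42 psu (deep − shallow).
Δρ/ρ₀ = −(1.5 × 10⁻⁴)(+3.9) + (7.2 × 10⁻⁴)(+0.42) = -2.826 × 10⁻⁴.
Δρ = 1026 × (-2.826 × 10⁻⁴) = -0.290 kg m⁻³.
Negative Δρ: lighter below, statically unstable.

-0.290 kg m⁻³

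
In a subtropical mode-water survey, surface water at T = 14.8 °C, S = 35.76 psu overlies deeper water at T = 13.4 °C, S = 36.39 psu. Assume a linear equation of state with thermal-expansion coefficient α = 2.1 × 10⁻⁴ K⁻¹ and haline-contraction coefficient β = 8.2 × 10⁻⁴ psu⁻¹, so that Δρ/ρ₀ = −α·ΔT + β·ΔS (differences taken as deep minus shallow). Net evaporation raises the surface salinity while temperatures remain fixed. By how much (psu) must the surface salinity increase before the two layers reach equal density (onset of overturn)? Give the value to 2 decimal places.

Neutral buoyancy requires −α(T_deep − T_surf) + β(S_deep − S_surf′) = 0.
S_surf′ = S_deep − (α/β)·ΔT = 36.39 − (2.1 × 10⁻⁴/8.2 × 10⁻⁴)·(-1.4) = 36.7485 psu.
Increase required: 36.7485 − 35.76 = 0.9885 psu.

0.99 psu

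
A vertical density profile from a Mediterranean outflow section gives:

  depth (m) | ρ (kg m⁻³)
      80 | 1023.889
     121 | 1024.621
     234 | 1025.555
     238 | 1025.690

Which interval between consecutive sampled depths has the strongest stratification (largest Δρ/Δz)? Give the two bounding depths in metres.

Compute the density gradient over each adjacent pair:
  80–121 m: Δρ/Δz = 0.732/41 = 0.018 kg m⁻⁴
  121–234 m: Δρ/Δz = 0.934/113 = 8.3 × 10⁻³ kg m⁻⁴
  234–238 m: Δρ/Δz = 0.135/4 = 0.034 kg m⁻⁴
The largest gradient is in the 234–238 m interval — the pycnocline.

234–238 m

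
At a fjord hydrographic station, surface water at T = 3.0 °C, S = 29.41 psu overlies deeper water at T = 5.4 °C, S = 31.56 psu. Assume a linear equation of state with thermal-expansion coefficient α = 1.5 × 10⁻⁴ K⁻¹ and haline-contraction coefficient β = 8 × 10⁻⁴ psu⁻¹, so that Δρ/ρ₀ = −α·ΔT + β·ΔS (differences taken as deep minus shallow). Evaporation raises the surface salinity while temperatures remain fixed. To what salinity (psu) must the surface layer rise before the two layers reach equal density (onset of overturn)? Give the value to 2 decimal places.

31.11 psu

Neutral buoyancy requires −α(T_deep − T_surf) + β(S_deep − S_surf′) = 0.
S_surf′ = S_deep − (α/β)·ΔT = 31.56 − (1.5 × 10⁻⁴/8 × 10⁻⁴)·(+2.4) = 31.1100 psu.
Increase required: 31.1100 − 29.41 = 1.7000 psu.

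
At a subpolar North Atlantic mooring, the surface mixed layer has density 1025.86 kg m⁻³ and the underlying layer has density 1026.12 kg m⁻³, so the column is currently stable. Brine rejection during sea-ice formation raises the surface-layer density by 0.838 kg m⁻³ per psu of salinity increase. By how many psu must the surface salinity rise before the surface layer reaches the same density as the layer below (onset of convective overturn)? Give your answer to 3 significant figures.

Density deficit of the surface layer: 1026.12 − 1025.86 = 0.26 kg m⁻³.
Required change = 0.26 / 0.838 = 0.310 psu.

0.310 psu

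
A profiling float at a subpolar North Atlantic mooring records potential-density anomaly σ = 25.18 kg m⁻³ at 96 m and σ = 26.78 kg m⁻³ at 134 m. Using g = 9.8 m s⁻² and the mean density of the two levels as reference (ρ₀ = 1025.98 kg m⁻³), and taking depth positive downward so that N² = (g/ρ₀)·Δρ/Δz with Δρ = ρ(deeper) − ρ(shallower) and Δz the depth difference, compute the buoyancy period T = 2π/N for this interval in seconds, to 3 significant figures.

Δρ = 1026.78 − 1025.18 = 1.60 kg m⁻³ over Δz = 134 − 96 = 38 m.
N² = (9.8/1025.98) × (1.60/38) = 4.0218 × 10⁻⁴ s⁻².
N = √(4.0218 × 10⁻⁴) = 0.020054 rad s⁻¹, so T = 2π/N = 313.31 s ≈ 313 s.
Since Δρ > 0 the layer is stably stratified.

313 s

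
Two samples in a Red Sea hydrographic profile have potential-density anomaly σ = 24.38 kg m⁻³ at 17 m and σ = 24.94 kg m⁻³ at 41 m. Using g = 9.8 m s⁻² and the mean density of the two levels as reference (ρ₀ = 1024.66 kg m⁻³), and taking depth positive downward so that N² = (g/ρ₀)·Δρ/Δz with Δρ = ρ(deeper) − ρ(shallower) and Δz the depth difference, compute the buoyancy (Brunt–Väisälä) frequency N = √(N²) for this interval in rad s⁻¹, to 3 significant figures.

Δρ = 1024.94 − 1024.38 = 0.56 kg m⁻³ over Δz = 41 − 17 = 24 m.
N² = (9.8/1024.66) × (0.56/24) = 2.2316 × 10⁻⁴ s⁻².
N = √(2.2316 × 10⁻⁴) = 0.014939 rad s⁻¹ ≈ 0.0149 rad s⁻¹.

0.0149 rad s⁻¹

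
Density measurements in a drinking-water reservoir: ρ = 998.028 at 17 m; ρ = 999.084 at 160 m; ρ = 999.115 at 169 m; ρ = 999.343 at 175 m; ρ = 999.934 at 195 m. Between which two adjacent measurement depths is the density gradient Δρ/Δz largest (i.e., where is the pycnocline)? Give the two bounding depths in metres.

Compute the density gradient over each adjacent pair:
  17–160 m: Δρ/Δz = 1.056/143 = 7.4 × 10⁻³ kg m⁻⁴
  160–169 m: Δρ/Δz = 0.031/9 = 3.4 × 10⁻³ kg m⁻⁴
  169–175 m: Δρ/Δz = 0.228/6 = 0.038 kg m⁻⁴
  175–195 m: Δρ/Δz = 0.591/20 = 0.030 kg m⁻⁴
The largest gradient is in the 169–175 m interval — the pycnocline.

169–175 m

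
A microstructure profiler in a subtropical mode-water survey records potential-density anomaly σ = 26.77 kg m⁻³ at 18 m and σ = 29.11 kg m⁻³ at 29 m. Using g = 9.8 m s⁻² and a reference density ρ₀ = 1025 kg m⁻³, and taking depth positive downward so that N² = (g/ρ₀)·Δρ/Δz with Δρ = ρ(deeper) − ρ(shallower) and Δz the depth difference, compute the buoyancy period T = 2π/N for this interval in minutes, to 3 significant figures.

Δρ = 1029.11 − 1026.77 = 2.34 kg m⁻³ over Δz = 29 − 18 = 11 m.
N² = (9.8/1025) × (2.34/11) = 2.0339 × 10⁻³ s⁻².
N = √(2.0339 × 10⁻³) = 0.045099 rad s⁻¹, so T = 2π/N = 139.32 s = 2.3220 min ≈ 2.32 min.

2.32 min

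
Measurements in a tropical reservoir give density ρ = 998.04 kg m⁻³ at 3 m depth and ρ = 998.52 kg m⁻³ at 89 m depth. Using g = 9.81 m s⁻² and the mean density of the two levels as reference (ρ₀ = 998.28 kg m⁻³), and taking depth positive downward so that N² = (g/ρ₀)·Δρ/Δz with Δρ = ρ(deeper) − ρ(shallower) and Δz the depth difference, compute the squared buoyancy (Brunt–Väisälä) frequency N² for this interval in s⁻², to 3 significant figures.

Δρ = 998.52 − 998.04 = 0.48 kg m⁻³ over Δz = 89 − 3 = 86 m.
N² = (9.81/998.28) × (0.48/86) = 5.4848 × 10⁻⁵ s⁻² ≈ 5.48 × 10⁻⁵ s⁻².

5.48 × 10⁻⁵ s⁻²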